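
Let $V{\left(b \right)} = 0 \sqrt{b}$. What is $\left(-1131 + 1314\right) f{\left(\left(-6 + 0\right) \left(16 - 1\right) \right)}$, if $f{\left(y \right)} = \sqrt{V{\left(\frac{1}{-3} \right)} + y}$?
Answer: $549 i \sqrt{10} \approx 1736.1 i$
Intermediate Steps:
$V{\left(b \right)} = 0$
$f{\left(y \right)} = \sqrt{y}$ ($f{\left(y \right)} = \sqrt{0 + y} = \sqrt{y}$)
$\left(-1131 + 1314\right) f{\left(\left(-6 + 0\right) \left(16 - 1\right) \right)} = \left(-1131 + 1314\right) \sqrt{\left(-6 + 0\right) \left(16 - 1\right)} = 183 \sqrt{\left(-6\right) 15} = 183 \sqrt{-90} = 183 \cdot 3 i \sqrt{10} = 549 i \sqrt{10}$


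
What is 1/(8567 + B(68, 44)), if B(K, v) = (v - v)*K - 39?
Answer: 1/8528 ≈ 0.00011726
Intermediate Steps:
B(K, v) = -39 (B(K, v) = 0*K - 39 = 0 - 39 = -39)
1/(8567 + B(68, 44)) = 1/(8567 - 39) = 1/8528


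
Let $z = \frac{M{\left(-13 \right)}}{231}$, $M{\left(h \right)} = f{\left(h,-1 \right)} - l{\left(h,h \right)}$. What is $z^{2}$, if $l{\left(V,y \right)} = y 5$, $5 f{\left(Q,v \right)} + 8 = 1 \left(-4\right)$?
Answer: $\frac{97969}{1334025} \approx 0.073439$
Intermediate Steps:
$f{\left(Q,v \right)} = - \frac{12}{5}$ ($f{\left(Q,v \right)} = - \frac{8}{5} + \frac{1 \left(-4\right)}{5} = - \frac{8}{5} + \frac{1}{5} \left(-4\right) = - \frac{8}{5} - \frac{4}{5} = - \frac{12}{5}$)
$l{\left(V,y \right)} = 5 y$
$M{\left(h \right)} = - \frac{12}{5} - 5 h$
$z = \frac{313}{1155}$ ($z = \frac{- \frac{12}{5} - -65}{231} = \left(- \frac{12}{5} + 65\right) \frac{1}{231} = \frac{313}{5} \cdot \frac{1}{231} = \frac{313}{1155} \approx 0.271$)
$z^{2} = \left(\frac{313}{1155}\right)^{2} = \frac{97969}{1334025}$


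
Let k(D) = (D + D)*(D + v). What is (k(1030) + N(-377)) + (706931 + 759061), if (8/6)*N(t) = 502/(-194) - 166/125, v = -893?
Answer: 84788139569/48500 ≈ 1.7482e+6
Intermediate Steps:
N(t) = -142431/48500 (N(t) = 3*(502/(-194) - 166/125)/4 = 3*(502*(-1/194) - 166*1/125)/4 = 3*(-251/97 - 166/125)/4 = (3/4)*(-47477/12125) = -142431/48500)
k(D) = 2*D*(-893 + D) (k(D) = (D + D)*(D - 893) = (2*D)*(-893 + D) = 2*D*(-893 + D))
(k(1030) + N(-377)) + (706931 + 759061) = (2*1030*(-893 + 1030) - 142431/48500) + (706931 + 759061) = (2*1030*137 - 142431/48500) + 1465992 = (282220 - 142431/48500) + 1465992 = 13687527569/48500 + 1465992 = 84788139569/48500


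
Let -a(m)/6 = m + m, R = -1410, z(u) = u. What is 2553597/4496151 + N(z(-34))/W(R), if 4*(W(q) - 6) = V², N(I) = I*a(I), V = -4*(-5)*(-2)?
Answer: -10222307715/304239551 ≈ -33.600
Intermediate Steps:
a(m) = -12*m (a(m) = -6*(m + m) = -12*m)
V = -40 (V = 20*(-2) = -40)
N(I) = -12*I² (N(I) = I*(-12*I) = -12*I²)
W(q) = 406 (W(q) = 6 + (¼)*(-40)² = 6 + (¼)*1600 = 6 + 400 = 406)
2553597/4496151 + N(z(-34))/W(R) = 2553597/4496151 - 12*(-34)²/406 = 2553597*(1/4496151) - 12*1156*(1/406) = 851199/1498717 - 13872*1/406 = 851199/1498717 - 6936/203 = -10222307715/304239551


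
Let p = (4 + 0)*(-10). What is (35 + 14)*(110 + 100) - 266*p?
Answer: 20930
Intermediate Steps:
p = -40 (p = 4*(-10) = -40)
(35 + 14)*(110 + 100) - 266*p = (35 + 14)*(110 + 100) - 266*(-40) = 49*210 + 10640 = 10290 + 10640 = 20930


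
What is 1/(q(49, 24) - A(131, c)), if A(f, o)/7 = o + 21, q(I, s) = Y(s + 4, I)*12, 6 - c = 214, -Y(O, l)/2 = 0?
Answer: 1/1309 ≈ 0.00076394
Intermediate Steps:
Y(O, l) = 0 (Y(O, l) = -2*0 = 0)
c = -208 (c = 6 - 1*214 = 6 - 214 = -208)
q(I, s) = 0 (q(I, s) = 0*12 = 0)
A(f, o) = 147 + 7*o (A(f, o) = 7*(o + 21) = 7*(21 + o) = 147 + 7*o)
1/(q(49, 24) - A(131, c)) = 1/(0 - (147 + 7*(-208))) = 1/(0 - (147 - 1456)) = 1/(0 - 1*(-1309)) = 1/(0 + 1309) = 1/1309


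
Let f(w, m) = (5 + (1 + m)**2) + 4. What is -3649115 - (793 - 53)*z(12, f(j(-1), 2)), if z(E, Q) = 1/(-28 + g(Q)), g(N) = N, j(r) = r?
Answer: -3649041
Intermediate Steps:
f(w, m) = 9 + (1 + m)**2
z(E, Q) = 1/(-28 + Q)
-3649115 - (793 - 53)*z(12, f(j(-1), 2)) = -3649115 - (793 - 53)/(-28 + (9 + (1 + 2)**2)) = -3649115 - 740/(-28 + (9 + 3**2)) = -3649115 - 740/(-28 + (9 + 9)) = -3649115 - 740/(-28 + 18) = -3649115 - 740/(-10) = -3649115 - 740*(-1)/10 = -3649115 - 1*(-74) = -3649115 + 74 = -3649041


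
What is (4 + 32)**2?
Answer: 1296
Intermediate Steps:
(4 + 32)**2 = 36**2 = 1296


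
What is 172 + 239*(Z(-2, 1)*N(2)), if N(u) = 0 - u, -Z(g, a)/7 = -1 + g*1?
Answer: -9866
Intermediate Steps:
Z(g, a) = 7 - 7*g (Z(g, a) = -7*(-1 + g*1) = -7*(-1 + g) = 7 - 7*g)
N(u) = -u
172 + 239*(Z(-2, 1)*N(2)) = 172 + 239*((7 - 7*(-2))*(-1*2)) = 172 + 239*((7 + 14)*(-2)) = 172 + 239*(21*(-2)) = 172 + 239*(-42) = 172 - 10038 = -9866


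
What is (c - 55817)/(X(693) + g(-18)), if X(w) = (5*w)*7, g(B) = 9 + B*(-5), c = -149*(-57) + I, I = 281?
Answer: -5227/2706 ≈ -1.9316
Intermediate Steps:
c = 8774 (c = -149*(-57) + 281 = 8493 + 281 = 8774)
g(B) = 9 - 5*B
X(w) = 35*w
(c - 55817)/(X(693) + g(-18)) = (8774 - 55817)/(35*693 + (9 - 5*(-18))) = -47043/(24255 + (9 + 90)) = -47043/(24255 + 99) = -47043/24354 = -47043*1/24354 = -5227/2706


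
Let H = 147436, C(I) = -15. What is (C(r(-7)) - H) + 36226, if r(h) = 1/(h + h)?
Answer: -111225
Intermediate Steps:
r(h) = 1/(2*h)
(C(r(-7)) - H) + 36226 = (-15 - 1*147436) + 36226 = (-15 - 147436) + 36226 = -147451 + 36226 = -111225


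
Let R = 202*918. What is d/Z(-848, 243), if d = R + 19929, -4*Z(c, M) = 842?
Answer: -410730/421 ≈ -975.61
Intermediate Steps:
Z(c, M) = -421/2 (Z(c, M) = -¼*842 = -421/2)
R = 185436
d = 205365 (d = 185436 + 19929 = 205365)
d/Z(-848, 243) = 205365/(-421/2) = 205365*(-2/421) = -410730/421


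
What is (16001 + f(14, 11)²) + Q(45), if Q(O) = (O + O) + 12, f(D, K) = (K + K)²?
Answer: 250359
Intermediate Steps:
f(D, K) = 4*K² (f(D, K) = (2*K)² = 4*K²)
Q(O) = 12 + 2*O (Q(O) = 2*O + 12 = 12 + 2*O)
(16001 + f(14, 11)²) + Q(45) = (16001 + (4*11²)²) + (12 + 2*45) = (16001 + (4*121)²) + (12 + 90) = (16001 + 484²) + 102 = (16001 + 234256) + 102 = 250257 + 102 = 250359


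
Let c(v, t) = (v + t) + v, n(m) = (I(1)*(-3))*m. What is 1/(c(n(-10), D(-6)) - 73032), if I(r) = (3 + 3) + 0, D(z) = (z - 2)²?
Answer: -1/72608 ≈ -1.3773e-5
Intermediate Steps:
D(z) = (-2 + z)²
I(r) = 6 (I(r) = 6 + 0 = 6)
n(m) = -18*m (n(m) = (6*(-3))*m = -18*m)
c(v, t) = t + 2*v (c(v, t) = (t + v) + v = t + 2*v)
1/(c(n(-10), D(-6)) - 73032) = 1/(((-2 - 6)² + 2*(-18*(-10))) - 73032) = 1/(((-8)² + 2*180) - 73032) = 1/((64 + 360) - 73032) = 1/(424 - 73032) = 1/(-72608) = -1/72608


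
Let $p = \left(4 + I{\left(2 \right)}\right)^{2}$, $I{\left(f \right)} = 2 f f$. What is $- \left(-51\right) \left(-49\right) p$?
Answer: $-359856$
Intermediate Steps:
$I{\left(f \right)} = 2 f^{2}$
$p = 144$ ($p = \left(4 + 2 \cdot 2^{2}\right)^{2} = \left(4 + 2 \cdot 4\right)^{2} = \left(4 + 8\right)^{2} = 12^{2} = 144$)
$- \left(-51\right) \left(-49\right) p = - \left(-51\right) \left(-49\right) 144 = - 2499 \cdot 144 = \left(-1\right) 359856 = -359856$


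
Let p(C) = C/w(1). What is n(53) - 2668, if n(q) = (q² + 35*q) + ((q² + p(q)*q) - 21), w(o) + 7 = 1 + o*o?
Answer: 21111/5 ≈ 4222.2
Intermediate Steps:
w(o) = -6 + o² (w(o) = -7 + (1 + o*o) = -7 + (1 + o²) = -6 + o²)
p(C) = -C/5 (p(C) = C/(-6 + 1²) = C/(-6 + 1) = C/(-5) = C*(-⅕) = -C/5)
n(q) = -21 + 35*q + 9*q²/5 (n(q) = (q² + 35*q) + ((q² + (-q/5)*q) - 21) = (q² + 35*q) + ((q² - q²/5) - 21) = (q² + 35*q) + (4*q²/5 - 21) = (q² + 35*q) + (-21 + 4*q²/5) = -21 + 35*q + 9*q²/5)
n(53) - 2668 = (-21 + 35*53 + (9/5)*53²) - 2668 = (-21 + 1855 + (9/5)*2809) - 2668 = (-21 + 1855 + 25281/5) - 2668 = 34451/5 - 2668 = 21111/5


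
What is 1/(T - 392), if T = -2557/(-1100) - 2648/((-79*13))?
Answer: -1129700/437303561 ≈ -0.0025833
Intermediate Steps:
T = 5538839/1129700 (T = -2557*(-1/1100) - 2648/(-1027) = 2557/1100 - 2648*(-1/1027) = 2557/1100 + 2648/1027 = 5538839/1129700 ≈ 4.9029)
1/(T - 392) = 1/(5538839/1129700 - 392) = 1/(-437303561/1129700) = -1129700/437303561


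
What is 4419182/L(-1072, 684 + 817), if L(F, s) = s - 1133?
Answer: 2209591/184 ≈ 12009.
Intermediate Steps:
L(F, s) = -1133 + s
4419182/L(-1072, 684 + 817) = 4419182/(-1133 + (684 + 817)) = 4419182/(-1133 + 1501) = 4419182/368 = 4419182*(1/368) = 2209591/184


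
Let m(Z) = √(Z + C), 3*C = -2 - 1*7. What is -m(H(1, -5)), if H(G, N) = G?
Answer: -I*√2 ≈ -1.4142*I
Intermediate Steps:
C = -3 (C = (-2 - 1*7)/3 = (-2 - 7)/3 = (⅓)*(-9) = -3)
m(Z) = √(-3 + Z) (m(Z) = √(Z - 3) = √(-3 + Z))
-m(H(1, -5)) = -√(-3 + 1) = -√(-2) = -I*√2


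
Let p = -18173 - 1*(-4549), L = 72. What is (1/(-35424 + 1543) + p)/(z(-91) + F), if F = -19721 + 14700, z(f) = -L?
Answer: 461594745/172555933 ≈ 2.6750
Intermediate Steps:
p = -13624 (p = -18173 + 4549 = -13624)
z(f) = -72 (z(f) = -1*72 = -72)
F = -5021
(1/(-35424 + 1543) + p)/(z(-91) + F) = (1/(-35424 + 1543) - 13624)/(-72 - 5021) = (1/(-33881) - 13624)/(-5093) = (-1/33881 - 13624)*(-1/5093) = -461594745/33881*(-1/5093) = 461594745/172555933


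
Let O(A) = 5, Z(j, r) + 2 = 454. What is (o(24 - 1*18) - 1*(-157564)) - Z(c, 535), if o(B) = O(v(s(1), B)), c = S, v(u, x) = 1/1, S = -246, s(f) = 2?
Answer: 157117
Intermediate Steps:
v(u, x) = 1
c = -246
Z(j, r) = 452 (Z(j, r) = -2 + 454 = 452)
o(B) = 5
(o(24 - 1*18) - 1*(-157564)) - Z(c, 535) = (5 - 1*(-157564)) - 1*452 = (5 + 157564) - 452 = 157569 - 452 = 157117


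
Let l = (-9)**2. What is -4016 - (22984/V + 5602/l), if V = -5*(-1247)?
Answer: -2065010734/505035 ≈ -4088.8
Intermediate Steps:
V = 6235
l = 81
-4016 - (22984/V + 5602/l) = -4016 - (22984/6235 + 5602/81) = -4016 - 1*36790174/505035 = -4016 - 36790174/505035 = -2065010734/505035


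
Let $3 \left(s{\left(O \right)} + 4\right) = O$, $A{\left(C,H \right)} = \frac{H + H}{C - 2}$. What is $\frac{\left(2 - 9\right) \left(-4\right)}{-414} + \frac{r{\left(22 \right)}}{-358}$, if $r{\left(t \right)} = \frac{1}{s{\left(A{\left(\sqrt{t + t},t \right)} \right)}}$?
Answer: $- \frac{1042139}{15858684} + \frac{33 \sqrt{11}}{76612} \approx -0.064286$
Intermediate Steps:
$A{\left(C,H \right)} = \frac{2 H}{-2 + C}$
$s{\left(O \right)} = -4 + \frac{O}{3}$
$r{\left(t \right)} = \frac{1}{-4 + \frac{2 t}{3 \left(-2 + \sqrt{2} \sqrt{t}\right)}}$ ($r{\left(t \right)} = \frac{1}{-4 + \frac{2 t \frac{1}{-2 + \sqrt{t + t}}}{3}} = \frac{1}{-4 + \frac{2 t \frac{1}{-2 + \sqrt{2 t}}}{3}} = \frac{1}{-4 + \frac{2 t \frac{1}{-2 + \sqrt{2} \sqrt{t}}}{3}} = \frac{1}{-4 + \frac{2 t}{3 \left(-2 + \sqrt{2} \sqrt{t}\right)}}$)
$\frac{\left(2 - 9\right) \left(-4\right)}{-414} + \frac{r{\left(22 \right)}}{-358} = \frac{\left(2 - 9\right) \left(-4\right)}{-414} + \frac{\frac{3}{2} \frac{1}{12 + 22 - 6 \sqrt{2} \sqrt{22}} \left(-2 + \sqrt{2} \sqrt{22}\right)}{-358} = \left(-7\right) \left(-4\right) \left(- \frac{1}{414}\right) + \frac{3 \left(-2 + 2 \sqrt{11}\right)}{2 \left(12 + 22 - 12 \sqrt{11}\right)} \left(- \frac{1}{358}\right) = 28 \left(- \frac{1}{414}\right) + \frac{3 \left(-2 + 2 \sqrt{11}\right)}{2 \left(34 - 12 \sqrt{11}\right)} \left(- \frac{1}{358}\right) = - \frac{14}{207} - \frac{3 \left(-2 + 2 \sqrt{11}\right)}{716 \left(34 - 12 \sqrt{11}\right)}$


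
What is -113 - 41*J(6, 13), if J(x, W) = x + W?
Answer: -892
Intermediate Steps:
J(x, W) = W + x
-113 - 41*J(6, 13) = -113 - 41*(13 + 6) = -113 - 41*19 = -113 - 779 = -892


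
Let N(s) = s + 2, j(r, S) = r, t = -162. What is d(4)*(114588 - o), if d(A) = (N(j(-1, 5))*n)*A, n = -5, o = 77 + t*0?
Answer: -2290220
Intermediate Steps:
o = 77 (o = 77 - 162*0 = 77 + 0 = 77)
N(s) = 2 + s
d(A) = -5*A (d(A) = ((2 - 1)*(-5))*A = (1*(-5))*A = -5*A)
d(4)*(114588 - o) = (-5*4)*(114588 - 1*77) = -20*(114588 - 77) = -20*114511 = -2290220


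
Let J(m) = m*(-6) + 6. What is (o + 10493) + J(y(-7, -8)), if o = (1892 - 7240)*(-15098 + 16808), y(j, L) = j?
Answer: -9134539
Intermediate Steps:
J(m) = 6 - 6*m (J(m) = -6*m + 6 = 6 - 6*m)
o = -9145080 (o = -5348*1710 = -9145080)
(o + 10493) + J(y(-7, -8)) = (-9145080 + 10493) + (6 - 6*(-7)) = -9134587 + (6 + 42) = -9134587 + 48 = -9134539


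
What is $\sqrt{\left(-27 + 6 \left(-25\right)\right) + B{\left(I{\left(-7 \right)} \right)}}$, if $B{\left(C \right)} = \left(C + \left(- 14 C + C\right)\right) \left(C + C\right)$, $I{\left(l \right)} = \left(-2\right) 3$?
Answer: $i \sqrt{1041} \approx 32.265 i$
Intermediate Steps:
$I{\left(l \right)} = -6$
$B{\left(C \right)} = - 24 C^{2}$ ($B{\left(C \right)} = \left(C - 13 C\right) 2 C = - 12 C 2 C = - 24 C^{2}$)
$\sqrt{\left(-27 + 6 \left(-25\right)\right) + B{\left(I{\left(-7 \right)} \right)}} = \sqrt{\left(-27 + 6 \left(-25\right)\right) - 24 \left(-6\right)^{2}} = \sqrt{\left(-27 - 150\right) - 864} = \sqrt{-177 - 864} = \sqrt{-1041} = i \sqrt{1041}$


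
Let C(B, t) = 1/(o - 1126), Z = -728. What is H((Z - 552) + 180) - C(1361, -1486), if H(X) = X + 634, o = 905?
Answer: -102985/221 ≈ -466.00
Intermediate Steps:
H(X) = 634 + X
C(B, t) = -1/221 (C(B, t) = 1/(905 - 1126) = 1/(-221) = -1/221)
H((Z - 552) + 180) - C(1361, -1486) = (634 + ((-728 - 552) + 180)) - 1*(-1/221) = (634 + (-1280 + 180)) + 1/221 = (634 - 1100) + 1/221 = -466 + 1/221 = -102985/221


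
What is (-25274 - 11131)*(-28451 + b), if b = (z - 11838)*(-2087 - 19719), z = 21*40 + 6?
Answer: -8724935191905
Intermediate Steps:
z = 846 (z = 840 + 6 = 846)
b = 239691552 (b = (846 - 11838)*(-2087 - 19719) = -10992*(-21806) = 239691552)
(-25274 - 11131)*(-28451 + b) = (-25274 - 11131)*(-28451 + 239691552) = -36405*239663101 = -8724935191905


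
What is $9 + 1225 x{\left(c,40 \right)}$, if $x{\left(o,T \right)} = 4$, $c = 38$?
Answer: $4909$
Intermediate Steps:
$9 + 1225 x{\left(c,40 \right)} = 9 + 1225 \cdot 4 = 9 + 4900 = 4909$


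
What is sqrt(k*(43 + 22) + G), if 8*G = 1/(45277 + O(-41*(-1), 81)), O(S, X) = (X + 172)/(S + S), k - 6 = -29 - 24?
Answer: I*sqrt(168466434432315933)/7425934 ≈ 55.272*I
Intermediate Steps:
k = -47 (k = 6 + (-29 - 24) = 6 - 53 = -47)
O(S, X) = (172 + X)/(2*S) (O(S, X) = (172 + X)/((2*S)) = (172 + X)*(1/(2*S)) = (172 + X)/(2*S))
G = 41/14851868 (G = 1/(8*(45277 + (172 + 81)/(2*((-41*(-1)))))) = 1/(8*(45277 + (1/2)*253/41)) = 1/(8*(45277 + (1/2)*(1/41)*253)) = 1/(8*(45277 + 253/82)) = 1/(8*(3712967/82)) = (1/8)*(82/3712967) = 41/14851868 ≈ 2.7606e-6)
sqrt(k*(43 + 22) + G) = sqrt(-47*(43 + 22) + 41/14851868) = sqrt(-47*65 + 41/14851868) = sqrt(-3055 + 41/14851868) = sqrt(-45372456699/14851868) = I*sqrt(168466434432315933)/7425934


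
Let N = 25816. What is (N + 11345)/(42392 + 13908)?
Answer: 37161/56300 ≈ 0.66005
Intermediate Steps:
(N + 11345)/(42392 + 13908) = (25816 + 11345)/(42392 + 13908) = 37161/56300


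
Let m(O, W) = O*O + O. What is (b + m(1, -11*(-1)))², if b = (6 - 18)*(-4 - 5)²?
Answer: 940900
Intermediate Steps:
b = -972 (b = -12*(-9)² = -12*81 = -972)
m(O, W) = O + O² (m(O, W) = O² + O = O + O²)
(b + m(1, -11*(-1)))² = (-972 + 1*(1 + 1))² = (-972 + 1*2)² = (-972 + 2)² = (-970)² = 940900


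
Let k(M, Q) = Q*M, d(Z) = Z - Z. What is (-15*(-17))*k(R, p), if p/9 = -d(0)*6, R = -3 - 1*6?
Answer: 0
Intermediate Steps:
d(Z) = 0
R = -9 (R = -3 - 6 = -9)
p = 0 (p = 9*(-1*0*6) = 9*(0*6) = 9*0 = 0)
k(M, Q) = M*Q
(-15*(-17))*k(R, p) = (-15*(-17))*(-9*0) = 255*0 = 0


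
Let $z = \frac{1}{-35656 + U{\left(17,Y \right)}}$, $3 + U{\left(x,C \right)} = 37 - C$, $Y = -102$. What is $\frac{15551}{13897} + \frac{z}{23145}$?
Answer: $\frac{12784638816503}{11424868228800} \approx 1.119$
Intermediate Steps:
$U{\left(x,C \right)} = 34 - C$ ($U{\left(x,C \right)} = -3 - \left(-37 + C\right) = 34 - C$)
$z = - \frac{1}{35520}$ ($z = \frac{1}{-35656 + \left(34 - -102\right)} = \frac{1}{-35656 + \left(34 + 102\right)} = \frac{1}{-35656 + 136} = \frac{1}{-35520} = - \frac{1}{35520} \approx -2.8153 \cdot 10^{-5}$)
$\frac{15551}{13897} + \frac{z}{23145} = \frac{15551}{13897} - \frac{1}{35520 \cdot 23145} = 15551 \cdot \frac{1}{13897} - \frac{1}{822110400} = \frac{15551}{13897} - \frac{1}{822110400} = \frac{12784638816503}{11424868228800}$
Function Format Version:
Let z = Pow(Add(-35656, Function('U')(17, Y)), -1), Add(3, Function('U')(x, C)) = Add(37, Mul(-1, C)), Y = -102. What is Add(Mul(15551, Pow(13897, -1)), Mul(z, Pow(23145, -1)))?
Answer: Rational(12784638816503, 11424868228800) ≈ 1.1190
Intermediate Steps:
Function('U')(x, C) = Add(34, Mul(-1, C)) (Function('U')(x, C) = Add(-3, Add(37, Mul(-1, C))) = Add(34, Mul(-1, C)))
z = Rational(-1, 35520) (z = Pow(Add(-35656, Add(34, Mul(-1, -102))), -1) = Pow(Add(-35656, Add(34, 102)), -1) = Pow(Add(-35656, 136), -1) = Pow(-35520, -1) = Rational(-1, 35520) ≈ -2.8153e-5)
Add(Mul(15551, Pow(13897, -1)), Mul(z, Pow(23145, -1))) = Add(Mul(15551, Pow(13897, -1)), Mul(Rational(-1, 35520), Pow(23145, -1))) = Add(Mul(15551, Rational(1, 13897)), Mul(Rational(-1, 35520), Rational(1, 23145))) = Add(Rational(15551, 13897), Rational(-1, 822110400)) = Rational(12784638816503, 11424868228800)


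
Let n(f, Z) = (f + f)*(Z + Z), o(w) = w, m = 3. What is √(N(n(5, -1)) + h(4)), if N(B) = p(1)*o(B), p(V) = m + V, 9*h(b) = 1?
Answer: I*√719/3 ≈ 8.9381*I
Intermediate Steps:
h(b) = ⅑ (h(b) = (⅑)*1 = ⅑)
p(V) = 3 + V
n(f, Z) = 4*Z*f (n(f, Z) = (2*f)*(2*Z) = 4*Z*f)
N(B) = 4*B (N(B) = (3 + 1)*B = 4*B)
√(N(n(5, -1)) + h(4)) = √(4*(4*(-1)*5) + ⅑) = √(4*(-20) + ⅑) = √(-80 + ⅑) = √(-719/9) = I*√719/3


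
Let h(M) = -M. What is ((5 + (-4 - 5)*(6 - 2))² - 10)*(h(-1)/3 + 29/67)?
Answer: 48818/67 ≈ 728.63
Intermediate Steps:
((5 + (-4 - 5)*(6 - 2))² - 10)*(h(-1)/3 + 29/67) = ((5 + (-4 - 5)*(6 - 2))² - 10)*(-1*(-1)/3 + 29/67) = ((5 - 9*4)² - 10)*(1*(⅓) + 29*(1/67)) = ((5 - 36)² - 10)*(⅓ + 29/67) = ((-31)² - 10)*(154/201) = (961 - 10)*(154/201) = 951*(154/201) = 48818/67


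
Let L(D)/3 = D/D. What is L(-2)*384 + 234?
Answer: 1386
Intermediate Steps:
L(D) = 3 (L(D) = 3*(D/D) = 3*1 = 3)
L(-2)*384 + 234 = 3*384 + 234 = 1152 + 234 = 1386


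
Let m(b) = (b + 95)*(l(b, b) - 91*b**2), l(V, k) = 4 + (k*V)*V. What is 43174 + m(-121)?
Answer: 80744262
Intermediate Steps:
l(V, k) = 4 + k*V**2 (l(V, k) = 4 + (V*k)*V = 4 + k*V**2)
m(b) = (95 + b)*(4 + b**3 - 91*b**2) (m(b) = (b + 95)*((4 + b*b**2) - 91*b**2) = (95 + b)*((4 + b**3) - 91*b**2) = (95 + b)*(4 + b**3 - 91*b**2))
43174 + m(-121) = 43174 + (380 - 8645*(-121)**2 + 4*(-121)**3 - 121*(4 + (-121)**3)) = 43174 + (380 - 8645*14641 + 4*(-1771561) - 121*(4 - 1771561)) = 43174 + (380 - 126571445 - 7086244 - 121*(-1771557)) = 43174 + (380 - 126571445 - 7086244 + 214358397) = 43174 + 80701088 = 80744262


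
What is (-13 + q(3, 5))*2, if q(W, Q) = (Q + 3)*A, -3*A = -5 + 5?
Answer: -26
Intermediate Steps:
A = 0 (A = -(-5 + 5)/3 = -⅓*0 = 0)
q(W, Q) = 0 (q(W, Q) = (Q + 3)*0 = (3 + Q)*0 = 0)
(-13 + q(3, 5))*2 = (-13 + 0)*2 = -13*2 = -26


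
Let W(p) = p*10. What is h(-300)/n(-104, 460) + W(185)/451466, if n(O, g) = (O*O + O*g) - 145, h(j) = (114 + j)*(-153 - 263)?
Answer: -562320493/270653867 ≈ -2.0776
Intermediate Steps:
h(j) = -47424 - 416*j (h(j) = (114 + j)*(-416) = -47424 - 416*j)
W(p) = 10*p
n(O, g) = -145 + O**2 + O*g (n(O, g) = (O**2 + O*g) - 145 = -145 + O**2 + O*g)
h(-300)/n(-104, 460) + W(185)/451466 = (-47424 - 416*(-300))/(-145 + (-104)**2 - 104*460) + (10*185)/451466 = (-47424 + 124800)/(-145 + 10816 - 47840) + 1850*(1/451466) = 77376/(-37169) + 925/225733 = 77376*(-1/37169) + 925/225733 = -2496/1199 + 925/225733 = -562320493/270653867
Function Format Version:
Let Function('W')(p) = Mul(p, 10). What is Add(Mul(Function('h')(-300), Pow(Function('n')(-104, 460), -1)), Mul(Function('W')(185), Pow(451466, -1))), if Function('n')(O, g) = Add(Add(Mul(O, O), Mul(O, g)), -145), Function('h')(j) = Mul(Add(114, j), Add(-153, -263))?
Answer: Rational(-562320493, 270653867) ≈ -2.0776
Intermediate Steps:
Function('h')(j) = Add(-47424, Mul(-416, j)) (Function('h')(j) = Mul(Add(114, j), -416) = Add(-47424, Mul(-416, j)))
Function('W')(p) = Mul(10, p)
Function('n')(O, g) = Add(-145, Pow(O, 2), Mul(O, g)) (Function('n')(O, g) = Add(Add(Pow(O, 2), Mul(O, g)), -145) = Add(-145, Pow(O, 2), Mul(O, g)))
Add(Mul(Function('h')(-300), Pow(Function('n')(-104, 460), -1)), Mul(Function('W')(185), Pow(451466, -1))) = Add(Mul(Add(-47424, Mul(-416, -300)), Pow(Add(-145, Pow(-104, 2), Mul(-104, 460)), -1)), Mul(Mul(10, 185), Pow(451466, -1))) = Add(Mul(Add(-47424, 124800), Pow(Add(-145, 10816, -47840), -1)), Mul(1850, Rational(1, 451466))) = Add(Mul(77376, Pow(-37169, -1)), Rational(925, 225733)) = Add(Mul(77376, Rational(-1, 37169)), Rational(925, 225733)) = Add(Rational(-2496, 1199), Rational(925, 225733)) = Rational(-562320493, 270653867)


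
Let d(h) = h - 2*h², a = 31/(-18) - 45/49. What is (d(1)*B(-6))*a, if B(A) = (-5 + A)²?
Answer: 281809/882 ≈ 319.51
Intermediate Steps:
a = -2329/882 (a = 31*(-1/18) - 45*1/49 = -31/18 - 45/49 = -2329/882 ≈ -2.6406)
(d(1)*B(-6))*a = ((1*(1 - 2*1))*(-5 - 6)²)*(-2329/882) = ((1*(1 - 2))*(-11)²)*(-2329/882) = ((1*(-1))*121)*(-2329/882) = -1*121*(-2329/882) = -121*(-2329/882) = 281809/882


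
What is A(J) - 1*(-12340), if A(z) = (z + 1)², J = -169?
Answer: 40564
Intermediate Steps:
A(z) = (1 + z)²
A(J) - 1*(-12340) = (1 - 169)² - 1*(-12340) = (-168)² + 12340 = 28224 + 12340 = 40564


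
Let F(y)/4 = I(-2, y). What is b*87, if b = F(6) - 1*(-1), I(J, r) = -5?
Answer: -1653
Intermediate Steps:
F(y) = -20 (F(y) = 4*(-5) = -20)
b = -19 (b = -20 - 1*(-1) = -20 + 1 = -19)
b*87 = -19*87 = -1653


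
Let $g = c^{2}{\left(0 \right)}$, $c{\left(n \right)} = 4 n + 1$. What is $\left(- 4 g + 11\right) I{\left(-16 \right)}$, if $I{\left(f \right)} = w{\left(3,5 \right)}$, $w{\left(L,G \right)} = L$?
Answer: $21$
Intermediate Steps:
$I{\left(f \right)} = 3$
$c{\left(n \right)} = 1 + 4 n$
$g = 1$ ($g = \left(1 + 4 \cdot 0\right)^{2} = \left(1 + 0\right)^{2} = 1^{2} = 1$)
$\left(- 4 g + 11\right) I{\left(-16 \right)} = \left(\left(-4\right) 1 + 11\right) 3 = \left(-4 + 11\right) 3 = 7 \cdot 3 = 21$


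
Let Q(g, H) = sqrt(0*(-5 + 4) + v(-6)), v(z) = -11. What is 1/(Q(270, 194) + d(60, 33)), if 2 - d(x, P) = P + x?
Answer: -91/8292 - I*sqrt(11)/8292 ≈ -0.010974 - 0.00039998*I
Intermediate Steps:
Q(g, H) = I*sqrt(11) (Q(g, H) = sqrt(0*(-5 + 4) - 11) = sqrt(0*(-1) - 11) = sqrt(0 - 11) = sqrt(-11) = I*sqrt(11))
d(x, P) = 2 - P - x (d(x, P) = 2 - (P + x) = 2 + (-P - x) = 2 - P - x)
1/(Q(270, 194) + d(60, 33)) = 1/(I*sqrt(11) + (2 - 1*33 - 1*60)) = 1/(I*sqrt(11) + (2 - 33 - 60)) = 1/(I*sqrt(11) - 91) = 1/(-91 + I*sqrt(11))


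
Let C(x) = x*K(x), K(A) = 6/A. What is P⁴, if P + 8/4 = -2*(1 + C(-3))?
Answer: 65536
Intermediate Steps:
C(x) = 6 (C(x) = x*(6/x) = 6)
P = -16 (P = -2 - 2*(1 + 6) = -2 - 2*7 = -2 - 14 = -16)
P⁴ = (-16)⁴ = 65536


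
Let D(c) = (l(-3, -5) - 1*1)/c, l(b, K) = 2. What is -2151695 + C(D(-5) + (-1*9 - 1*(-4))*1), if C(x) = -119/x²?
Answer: -1454548795/676 ≈ -2.1517e+6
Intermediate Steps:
D(c) = 1/c (D(c) = (2 - 1*1)/c = (2 - 1)/c = 1/c)
C(x) = -119/x²
-2151695 + C(D(-5) + (-1*9 - 1*(-4))*1) = -2151695 - 119/(1/(-5) + (-1*9 - 1*(-4))*1)² = -2151695 - 119/(-⅕ + (-9 + 4)*1)² = -2151695 - 119/(-⅕ - 5*1)² = -2151695 - 119/(-⅕ - 5)² = -2151695 - 119/(-26/5)² = -2151695 - 119*25/676 = -2151695 - 2975/676 = -1454548795/676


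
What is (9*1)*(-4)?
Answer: -36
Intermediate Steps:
(9*1)*(-4) = 9*(-4) = -36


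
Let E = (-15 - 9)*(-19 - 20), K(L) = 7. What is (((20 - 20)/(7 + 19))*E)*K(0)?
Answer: 0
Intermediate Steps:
E = 936 (E = -24*(-39) = 936)
(((20 - 20)/(7 + 19))*E)*K(0) = (((20 - 20)/(7 + 19))*936)*7 = ((0/26)*936)*7 = ((0*(1/26))*936)*7 = (0*936)*7 = 0*7 = 0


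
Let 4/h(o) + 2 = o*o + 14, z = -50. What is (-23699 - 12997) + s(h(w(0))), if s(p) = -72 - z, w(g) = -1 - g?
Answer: -36718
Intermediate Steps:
h(o) = 4/(12 + o**2) (h(o) = 4/(-2 + (o*o + 14)) = 4/(-2 + (o**2 + 14)) = 4/(-2 + (14 + o**2)) = 4/(12 + o**2))
s(p) = -22 (s(p) = -72 - 1*(-50) = -72 + 50 = -22)
(-23699 - 12997) + s(h(w(0))) = (-23699 - 12997) - 22 = -36696 - 22 = -36718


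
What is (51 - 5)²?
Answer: 2116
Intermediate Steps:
(51 - 5)² = 46² = 2116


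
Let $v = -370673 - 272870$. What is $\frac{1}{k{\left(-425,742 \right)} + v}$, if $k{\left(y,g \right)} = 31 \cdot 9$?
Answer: $- \frac{1}{643264} \approx -1.5546 \cdot 10^{-6}$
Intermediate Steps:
$k{\left(y,g \right)} = 279$
$v = -643543$
$\frac{1}{k{\left(-425,742 \right)} + v} = \frac{1}{279 - 643543} = \frac{1}{-643264} = - \frac{1}{643264}$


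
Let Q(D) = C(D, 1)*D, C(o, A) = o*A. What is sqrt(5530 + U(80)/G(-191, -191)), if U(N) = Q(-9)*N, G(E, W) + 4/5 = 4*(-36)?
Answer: sqrt(179702230)/181 ≈ 74.063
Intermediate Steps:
C(o, A) = A*o
Q(D) = D**2 (Q(D) = (1*D)*D = D*D = D**2)
G(E, W) = -724/5 (G(E, W) = -4/5 + 4*(-36) = -4/5 - 144 = -724/5)
U(N) = 81*N (U(N) = (-9)**2*N = 81*N)
sqrt(5530 + U(80)/G(-191, -191)) = sqrt(5530 + (81*80)/(-724/5)) = sqrt(5530 + 6480*(-5/724)) = sqrt(5530 - 8100/181) = sqrt(992830/181) = sqrt(179702230)/181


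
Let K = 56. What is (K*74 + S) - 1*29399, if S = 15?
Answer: -25240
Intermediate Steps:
(K*74 + S) - 1*29399 = (56*74 + 15) - 1*29399 = (4144 + 15) - 29399 = 4159 - 29399 = -25240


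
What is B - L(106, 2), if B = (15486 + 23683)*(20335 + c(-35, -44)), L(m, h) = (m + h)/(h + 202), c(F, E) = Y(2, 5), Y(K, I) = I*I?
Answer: 13557174271/17 ≈ 7.9748e+8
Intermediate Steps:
Y(K, I) = I**2
c(F, E) = 25 (c(F, E) = 5**2 = 25)
L(m, h) = (h + m)/(202 + h)
B = 797480840 (B = (15486 + 23683)*(20335 + 25) = 39169*20360 = 797480840)
B - L(106, 2) = 797480840 - (2 + 106)/(202 + 2) = 797480840 - 108/204 = 797480840 - 1*9/17 = 797480840 - 9/17 = 13557174271/17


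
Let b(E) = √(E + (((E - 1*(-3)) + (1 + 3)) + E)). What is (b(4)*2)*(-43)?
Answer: -86*√19 ≈ -374.87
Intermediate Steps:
b(E) = √(7 + 3*E) (b(E) = √(E + (((E + 3) + 4) + E)) = √(E + (((3 + E) + 4) + E)) = √(E + ((7 + E) + E)) = √(E + (7 + 2*E)) = √(7 + 3*E))
(b(4)*2)*(-43) = (√(7 + 3*4)*2)*(-43) = (√(7 + 12)*2)*(-43) = (√19*2)*(-43) = (2*√19)*(-43) = -86*√19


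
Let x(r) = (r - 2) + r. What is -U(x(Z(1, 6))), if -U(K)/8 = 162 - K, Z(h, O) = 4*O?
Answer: 928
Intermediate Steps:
x(r) = -2 + 2*r (x(r) = (-2 + r) + r = -2 + 2*r)
U(K) = -1296 + 8*K (U(K) = -8*(162 - K) = -1296 + 8*K)
-U(x(Z(1, 6))) = -(-1296 + 8*(-2 + 2*(4*6))) = -(-1296 + 8*(-2 + 2*24)) = -(-1296 + 8*(-2 + 48)) = -(-1296 + 8*46) = -(-1296 + 368) = -1*(-928) = 928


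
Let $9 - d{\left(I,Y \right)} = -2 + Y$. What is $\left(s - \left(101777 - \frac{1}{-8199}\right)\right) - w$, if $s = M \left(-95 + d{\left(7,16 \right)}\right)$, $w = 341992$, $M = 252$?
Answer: $- \frac{3845076832}{8199} \approx -4.6897 \cdot 10^{5}$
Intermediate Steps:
$d{\left(I,Y \right)} = 11 - Y$ ($d{\left(I,Y \right)} = 9 - \left(-2 + Y\right) = 11 - Y$)
$s = -25200$ ($s = 252 \left(-95 + \left(11 - 16\right)\right) = 252 \left(-95 - 5\right) = 252 \left(-100\right) = -25200$)
$\left(s - \left(101777 - \frac{1}{-8199}\right)\right) - w = \left(-25200 - \left(101777 - \frac{1}{-8199}\right)\right) - 341992 = \left(-25200 - \frac{834469624}{8199}\right) - 341992 = - \frac{1041084424}{8199} - 341992 = - \frac{3845076832}{8199}$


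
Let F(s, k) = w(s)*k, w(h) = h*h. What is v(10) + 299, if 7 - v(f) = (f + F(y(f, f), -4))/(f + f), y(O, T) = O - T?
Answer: 611/2 ≈ 305.50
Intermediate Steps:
w(h) = h**2
F(s, k) = k*s**2 (F(s, k) = s**2*k = k*s**2)
v(f) = 13/2 (v(f) = 7 - (f - 4*(f - f)**2)/(f + f) = 7 - (f - 4*0**2)/(2*f) = 7 - (f - 4*0)*1/(2*f) = 7 - (f + 0)*1/(2*f) = 7 - f*1/(2*f) = 7 - 1*1/2 = 7 - 1/2 = 13/2)
v(10) + 299 = 13/2 + 299 = 611/2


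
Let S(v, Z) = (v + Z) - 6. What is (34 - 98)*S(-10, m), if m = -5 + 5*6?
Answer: -576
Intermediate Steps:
m = 25 (m = -5 + 30 = 25)
S(v, Z) = -6 + Z + v (S(v, Z) = (Z + v) - 6 = -6 + Z + v)
(34 - 98)*S(-10, m) = (34 - 98)*(-6 + 25 - 10) = -64*9 = -576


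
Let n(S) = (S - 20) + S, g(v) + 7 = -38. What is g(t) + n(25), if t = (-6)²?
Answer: -15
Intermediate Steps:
t = 36
g(v) = -45 (g(v) = -7 - 38 = -45)
n(S) = -20 + 2*S (n(S) = (-20 + S) + S = -20 + 2*S)
g(t) + n(25) = -45 + (-20 + 2*25) = -45 + (-20 + 50) = -45 + 30 = -15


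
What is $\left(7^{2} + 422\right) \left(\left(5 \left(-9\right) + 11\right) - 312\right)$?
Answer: $-162966$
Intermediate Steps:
$\left(7^{2} + 422\right) \left(\left(5 \left(-9\right) + 11\right) - 312\right) = \left(49 + 422\right) \left(\left(-45 + 11\right) - 312\right) = 471 \left(-34 - 312\right) = 471 \left(-346\right) = -162966$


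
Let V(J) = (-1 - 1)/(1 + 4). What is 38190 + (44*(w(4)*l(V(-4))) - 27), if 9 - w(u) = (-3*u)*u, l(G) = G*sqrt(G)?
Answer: 38163 - 5016*I*sqrt(10)/25 ≈ 38163.0 - 634.48*I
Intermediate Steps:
V(J) = -2/5
l(G) = G**(3/2)
w(u) = 9 + 3*u**2 (w(u) = 9 - (-3*u)*u = 9 - (-3)*u**2 = 9 + 3*u**2)
38190 + (44*(w(4)*l(V(-4))) - 27) = 38190 + (44*((9 + 3*4**2)*(-2/5)**(3/2)) - 27) = 38190 + (44*((9 + 3*16)*(-2*I*sqrt(10)/25)) - 27) = 38190 + (44*((9 + 48)*(-2*I*sqrt(10)/25)) - 27) = 38190 + (44*(57*(-2*I*sqrt(10)/25)) - 27) = 38190 + (44*(-114*I*sqrt(10)/25) - 27) = 38190 + (-5016*I*sqrt(10)/25 - 27) = 38190 + (-27 - 5016*I*sqrt(10)/25) = 38163 - 5016*I*sqrt(10)/25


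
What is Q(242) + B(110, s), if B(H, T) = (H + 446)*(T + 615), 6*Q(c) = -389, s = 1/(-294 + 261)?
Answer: 7520883/22 ≈ 3.4186e+5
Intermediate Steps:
s = -1/33 (s = 1/(-33) = -1/33 ≈ -0.030303)
Q(c) = -389/6 (Q(c) = (1/6)*(-389) = -389/6)
B(H, T) = (446 + H)*(615 + T)
Q(242) + B(110, s) = -389/6 + (274290 + 446*(-1/33) + 615*110 + 110*(-1/33)) = -389/6 + (274290 - 446/33 + 67650 - 10/3) = -389/6 + 11283464/33 = 7520883/22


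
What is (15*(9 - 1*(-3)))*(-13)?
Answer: -2340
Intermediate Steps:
(15*(9 - 1*(-3)))*(-13) = (15*(9 + 3))*(-13) = (15*12)*(-13) = 180*(-13) = -2340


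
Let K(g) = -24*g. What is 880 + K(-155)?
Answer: 4600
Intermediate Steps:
880 + K(-155) = 880 - 24*(-155) = 880 + 3720 = 4600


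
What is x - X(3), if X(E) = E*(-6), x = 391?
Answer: 409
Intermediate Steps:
X(E) = -6*E
x - X(3) = 391 - (-6)*3 = 391 - 1*(-18) = 391 + 18 = 409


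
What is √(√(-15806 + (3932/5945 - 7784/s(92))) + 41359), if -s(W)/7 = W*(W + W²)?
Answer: √(26751941618630031900 + 25432710*I*√10223251476129426090)/25432710 ≈ 203.37 + 0.30909*I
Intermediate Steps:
s(W) = -7*W*(W + W²)
√(√(-15806 + (3932/5945 - 7784/s(92))) + 41359) = √(√(-15806 + (3932/5945 - 7784*1/(59248*(-1 - 1*92)))) + 41359) = √(√(-15806 + (3932*(1/5945) - 7784*1/(59248*(-1 - 92)))) + 41359) = √(√(-15806 + (3932/5945 - 7784/(7*8464*(-93)))) + 41359) = √(√(-15806 + (3932/5945 - 7784/(-5510064))) + 41359) = √(√(-15806 + (3932/5945 - 7784*(-1/5510064))) + 41359) = √(√(-15806 + (3932/5945 + 139/98394)) + 41359) = √(√(-15806 + 387711563/584952330) + 41359) = √(√(-9245368816417/584952330) + 41359) = √(I*√10223251476129426090/25432710 + 41359) = √(41359 + I*√10223251476129426090/25432710)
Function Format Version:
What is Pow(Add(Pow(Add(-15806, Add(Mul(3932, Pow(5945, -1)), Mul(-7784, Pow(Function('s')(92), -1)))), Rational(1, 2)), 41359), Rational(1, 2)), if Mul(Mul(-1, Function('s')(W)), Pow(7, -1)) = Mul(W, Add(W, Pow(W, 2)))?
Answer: Mul(Rational(1, 25432710), Pow(Add(26751941618630031900, Mul(25432710, I, Pow(10223251476129426090, Rational(1, 2)))), Rational(1, 2))) ≈ Add(203.37, Mul(0.30909, I))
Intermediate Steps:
Function('s')(W) = Mul(-7, W, Add(W, Pow(W, 2))) (Function('s')(W) = Mul(-7, Mul(W, Add(W, Pow(W, 2)))) = Mul(-7, W, Add(W, Pow(W, 2))))
Pow(Add(Pow(Add(-15806, Add(Mul(3932, Pow(5945, -1)), Mul(-7784, Pow(Function('s')(92), -1)))), Rational(1, 2)), 41359), Rational(1, 2)) = Pow(Add(Pow(Add(-15806, Add(Mul(3932, Pow(5945, -1)), Mul(-7784, Pow(Mul(7, Pow(92, 2), Add(-1, Mul(-1, 92))), -1)))), Rational(1, 2)), 41359), Rational(1, 2)) = Pow(Add(Pow(Add(-15806, Add(Mul(3932, Rational(1, 5945)), Mul(-7784, Pow(Mul(7, 8464, Add(-1, -92)), -1)))), Rational(1, 2)), 41359), Rational(1, 2)) = Pow(Add(Pow(Add(-15806, Add(Rational(3932, 5945), Mul(-7784, Pow(Mul(7, 8464, -93), -1)))), Rational(1, 2)), 41359), Rational(1, 2)) = Pow(Add(Pow(Add(-15806, Add(Rational(3932, 5945), Mul(-7784, Pow(-5510064, -1)))), Rational(1, 2)), 41359), Rational(1, 2)) = Pow(Add(Pow(Add(-15806, Add(Rational(3932, 5945), Mul(-7784, Rational(-1, 5510064)))), Rational(1, 2)), 41359), Rational(1, 2)) = Pow(Add(Pow(Add(-15806, Add(Rational(3932, 5945), Rational(139, 98394))), Rational(1, 2)), 41359), Rational(1, 2)) = Pow(Add(Pow(Add(-15806, Rational(387711563, 584952330)), Rational(1, 2)), 41359), Rational(1, 2)) = Pow(Add(Pow(Rational(-9245368816417, 584952330), Rational(1, 2)), 41359), Rational(1, 2)) = Pow(Add(Mul(Rational(1, 25432710), I, Pow(10223251476129426090, Rational(1, 2))), 41359), Rational(1, 2)) = Pow(Add(41359, Mul(Rational(1, 25432710), I, Pow(10223251476129426090, Rational(1, 2)))), Rational(1, 2))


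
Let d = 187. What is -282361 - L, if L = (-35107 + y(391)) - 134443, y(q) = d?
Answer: -112998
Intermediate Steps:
y(q) = 187
L = -169363 (L = (-35107 + 187) - 134443 = -34920 - 134443 = -169363)
-282361 - L = -282361 - 1*(-169363) = -282361 + 169363 = -112998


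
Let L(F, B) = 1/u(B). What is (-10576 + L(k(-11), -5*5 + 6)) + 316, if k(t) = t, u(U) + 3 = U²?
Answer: -3673079/358 ≈ -10260.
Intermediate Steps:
u(U) = -3 + U²
L(F, B) = 1/(-3 + B²)
(-10576 + L(k(-11), -5*5 + 6)) + 316 = (-10576 + 1/(-3 + (-5*5 + 6)²)) + 316 = (-10576 + 1/(-3 + (-25 + 6)²)) + 316 = (-10576 + 1/(-3 + (-19)²)) + 316 = (-10576 + 1/(-3 + 361)) + 316 = (-10576 + 1/358) + 316 = -3786207/358 + 316 = -3673079/358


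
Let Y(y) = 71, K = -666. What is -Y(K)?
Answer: -71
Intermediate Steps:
-Y(K) = -1*71 = -71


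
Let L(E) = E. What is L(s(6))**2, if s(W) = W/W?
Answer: 1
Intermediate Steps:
s(W) = 1
L(s(6))**2 = 1**2 = 1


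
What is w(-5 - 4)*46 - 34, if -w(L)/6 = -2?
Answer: 518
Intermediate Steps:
w(L) = 12 (w(L) = -6*(-2) = 12)
w(-5 - 4)*46 - 34 = 12*46 - 34 = 552 - 34 = 518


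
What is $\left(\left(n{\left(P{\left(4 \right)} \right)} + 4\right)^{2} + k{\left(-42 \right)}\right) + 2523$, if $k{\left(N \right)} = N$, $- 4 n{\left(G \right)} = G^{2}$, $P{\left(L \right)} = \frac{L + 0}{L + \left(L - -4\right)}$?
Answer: $\frac{3235825}{1296} \approx 2496.8$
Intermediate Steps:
$P{\left(L \right)} = \frac{L}{4 + 2 L}$ ($P{\left(L \right)} = \frac{L}{L + \left(L + 4\right)} = \frac{L}{L + \left(4 + L\right)} = \frac{L}{4 + 2 L}$)
$n{\left(G \right)} = - \frac{G^{2}}{4}$
$\left(\left(n{\left(P{\left(4 \right)} \right)} + 4\right)^{2} + k{\left(-42 \right)}\right) + 2523 = \left(\left(- \frac{\left(\frac{1}{2} \cdot 4 \frac{1}{2 + 4}\right)^{2}}{4} + 4\right)^{2} - 42\right) + 2523 = \left(\left(- \frac{\left(\frac{1}{2} \cdot 4 \cdot \frac{1}{6}\right)^{2}}{4} + 4\right)^{2} - 42\right) + 2523 = \left(\left(- \frac{1}{4 \cdot 9} + 4\right)^{2} - 42\right) + 2523 = \left(\left(\left(- \frac{1}{4}\right) \frac{1}{9} + 4\right)^{2} - 42\right) + 2523 = \left(\left(- \frac{1}{36} + 4\right)^{2} - 42\right) + 2523 = \left(\left(\frac{143}{36}\right)^{2} - 42\right) + 2523 = \left(\frac{20449}{1296} - 42\right) + 2523 = - \frac{33983}{1296} + 2523 = \frac{3235825}{1296}$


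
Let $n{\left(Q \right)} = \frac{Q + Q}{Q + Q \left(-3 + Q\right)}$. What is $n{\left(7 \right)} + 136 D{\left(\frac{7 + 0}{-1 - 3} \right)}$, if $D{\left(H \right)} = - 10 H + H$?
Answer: $\frac{10712}{5} \approx 2142.4$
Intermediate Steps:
$D{\left(H \right)} = - 9 H$
$n{\left(Q \right)} = \frac{2 Q}{Q + Q \left(-3 + Q\right)}$
$n{\left(7 \right)} + 136 D{\left(\frac{7 + 0}{-1 - 3} \right)} = \frac{2}{-2 + 7} + 136 \left(- 9 \frac{7 + 0}{-1 - 3}\right) = \frac{2}{5} + 136 \left(- 9 \frac{7}{-4}\right) = 2 \cdot \frac{1}{5} + 136 \left(- 9 \cdot 7 \left(- \frac{1}{4}\right)\right) = \frac{2}{5} + 136 \left(\left(-9\right) \left(- \frac{7}{4}\right)\right) = \frac{2}{5} + 136 \cdot \frac{63}{4} = \frac{2}{5} + 2142 = \frac{10712}{5}$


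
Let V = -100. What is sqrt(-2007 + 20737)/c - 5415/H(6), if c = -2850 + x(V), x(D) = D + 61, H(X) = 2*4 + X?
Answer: -5415/14 - sqrt(18730)/2889 ≈ -386.83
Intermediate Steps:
H(X) = 8 + X
x(D) = 61 + D
c = -2889 (c = -2850 + (61 - 100) = -2850 - 39 = -2889)
sqrt(-2007 + 20737)/c - 5415/H(6) = sqrt(-2007 + 20737)/(-2889) - 5415/(8 + 6) = sqrt(18730)*(-1/2889) - 5415/14 = -sqrt(18730)/2889 - 5415*1/14 = -sqrt(18730)/2889 - 5415/14 = -5415/14 - sqrt(18730)/2889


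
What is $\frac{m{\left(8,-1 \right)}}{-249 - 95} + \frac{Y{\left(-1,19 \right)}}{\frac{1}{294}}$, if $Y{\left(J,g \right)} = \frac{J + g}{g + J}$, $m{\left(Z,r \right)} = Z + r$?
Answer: $\frac{101129}{344} \approx 293.98$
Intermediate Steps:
$Y{\left(J,g \right)} = 1$ ($Y{\left(J,g \right)} = \frac{J + g}{J + g} = 1$)
$\frac{m{\left(8,-1 \right)}}{-249 - 95} + \frac{Y{\left(-1,19 \right)}}{\frac{1}{294}} = \frac{8 - 1}{-249 - 95} + 1 \frac{1}{\frac{1}{294}} = \frac{7}{-344} + 1 \frac{1}{\frac{1}{294}} = 7 \left(- \frac{1}{344}\right) + 1 \cdot 294 = - \frac{7}{344} + 294 = \frac{101129}{344}$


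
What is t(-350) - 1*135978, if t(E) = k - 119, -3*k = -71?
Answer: -408220/3 ≈ -1.3607e+5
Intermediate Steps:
k = 71/3 (k = -⅓*(-71) = 71/3 ≈ 23.667)
t(E) = -286/3 (t(E) = 71/3 - 119 = -286/3)
t(-350) - 1*135978 = -286/3 - 1*135978 = -286/3 - 135978 = -408220/3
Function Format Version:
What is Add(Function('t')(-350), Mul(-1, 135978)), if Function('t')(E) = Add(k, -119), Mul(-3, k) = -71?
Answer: Rational(-408220, 3) ≈ -1.3607e+5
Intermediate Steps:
k = Rational(71, 3) (k = Mul(Rational(-1, 3), -71) = Rational(71, 3) ≈ 23.667)
Function('t')(E) = Rational(-286, 3) (Function('t')(E) = Add(Rational(71, 3), -119) = Rational(-286, 3))
Add(Function('t')(-350), Mul(-1, 135978)) = Add(Rational(-286, 3), Mul(-1, 135978)) = Add(Rational(-286, 3), -135978) = Rational(-408220, 3)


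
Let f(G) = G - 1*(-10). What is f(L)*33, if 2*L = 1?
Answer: 693/2 ≈ 346.50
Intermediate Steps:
L = ½ (L = (½)*1 = ½ ≈ 0.50000)
f(G) = 10 + G (f(G) = G + 10 = 10 + G)
f(L)*33 = (10 + ½)*33 = (21/2)*33 = 693/2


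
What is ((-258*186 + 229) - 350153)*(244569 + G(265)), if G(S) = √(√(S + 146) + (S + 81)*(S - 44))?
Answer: -97316939928 - 397912*√(76466 + √411) ≈ -9.7427e+10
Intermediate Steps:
G(S) = √(√(146 + S) + (-44 + S)*(81 + S)) (G(S) = √(√(146 + S) + (81 + S)*(-44 + S)) = √(√(146 + S) + (-44 + S)*(81 + S)))
((-258*186 + 229) - 350153)*(244569 + G(265)) = ((-258*186 + 229) - 350153)*(244569 + √(-3564 + 265² + √(146 + 265) + 37*265)) = ((-47988 + 229) - 350153)*(244569 + √(-3564 + 70225 + √411 + 9805)) = (-47759 - 350153)*(244569 + √(76466 + √411)) = -397912*(244569 + √(76466 + √411)) = -97316939928 - 397912*√(76466 + √411)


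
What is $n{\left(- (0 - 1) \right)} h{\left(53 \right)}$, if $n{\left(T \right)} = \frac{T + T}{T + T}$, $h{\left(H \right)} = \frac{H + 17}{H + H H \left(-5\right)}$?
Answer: $- \frac{35}{6996} \approx -0.0050029$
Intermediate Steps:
$h{\left(H \right)} = \frac{17 + H}{H - 5 H^{2}}$ ($h{\left(H \right)} = \frac{17 + H}{H + H^{2} \left(-5\right)} = \frac{17 + H}{H - 5 H^{2}}$)
$n{\left(T \right)} = 1$ ($n{\left(T \right)} = \frac{2 T}{2 T} = 2 T \frac{1}{2 T} = 1$)
$n{\left(- (0 - 1) \right)} h{\left(53 \right)} = 1 \frac{-17 - 53}{53 \left(-1 + 5 \cdot 53\right)} = 1 \frac{-17 - 53}{53 \left(-1 + 265\right)} = 1 \cdot \frac{1}{53} \cdot \frac{1}{264} \left(-70\right) = 1 \left(- \frac{35}{6996}\right) = - \frac{35}{6996}$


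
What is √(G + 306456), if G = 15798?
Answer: 3*√35806 ≈ 567.67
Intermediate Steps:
√(G + 306456) = √(15798 + 306456) = √322254 = 3*√35806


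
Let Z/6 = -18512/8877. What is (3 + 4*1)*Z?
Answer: -259168/2959 ≈ -87.586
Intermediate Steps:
Z = -37024/2959 (Z = 6*(-18512/8877) = -37024/2959 ≈ -12.512)
(3 + 4*1)*Z = (3 + 4*1)*(-37024/2959) = (3 + 4)*(-37024/2959) = 7*(-37024/2959) = -259168/2959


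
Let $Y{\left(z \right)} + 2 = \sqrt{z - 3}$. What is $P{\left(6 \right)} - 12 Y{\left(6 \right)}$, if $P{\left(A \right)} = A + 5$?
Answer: $35 - 12 \sqrt{3} \approx 14.215$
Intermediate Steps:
$Y{\left(z \right)} = -2 + \sqrt{-3 + z}$ ($Y{\left(z \right)} = -2 + \sqrt{z - 3} = -2 + \sqrt{-3 + z}$)
$P{\left(A \right)} = 5 + A$
$P{\left(6 \right)} - 12 Y{\left(6 \right)} = \left(5 + 6\right) - 12 \left(-2 + \sqrt{-3 + 6}\right) = 11 - 12 \left(-2 + \sqrt{3}\right) = 11 + \left(24 - 12 \sqrt{3}\right) = 35 - 12 \sqrt{3}$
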